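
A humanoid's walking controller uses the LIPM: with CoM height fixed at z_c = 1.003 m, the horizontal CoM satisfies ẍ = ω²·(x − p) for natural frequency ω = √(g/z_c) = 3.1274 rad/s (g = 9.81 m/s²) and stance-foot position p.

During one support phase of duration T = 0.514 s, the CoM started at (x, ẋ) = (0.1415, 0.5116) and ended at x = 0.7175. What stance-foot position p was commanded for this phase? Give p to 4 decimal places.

ωT = 3.1274·0.514 = 1.607484; cosh(ωT) = 2.595315, sinh(ωT) = 2.394923
x(T) = p + (x₀−p)·cosh(ωT) + (ẋ₀/ω)·sinh(ωT) ⇒ p·(1 − cosh) = x(T) − x₀·cosh − (ẋ₀/ω)·sinh
numerator   = 0.7175 − (0.1415)·2.595315 − (0.5116/3.1274)·2.394923 = -0.041514
denominator = 1 − 2.595315 = -1.595315
p = -0.041514 / -1.595315 = 0.0260

p = 0.0260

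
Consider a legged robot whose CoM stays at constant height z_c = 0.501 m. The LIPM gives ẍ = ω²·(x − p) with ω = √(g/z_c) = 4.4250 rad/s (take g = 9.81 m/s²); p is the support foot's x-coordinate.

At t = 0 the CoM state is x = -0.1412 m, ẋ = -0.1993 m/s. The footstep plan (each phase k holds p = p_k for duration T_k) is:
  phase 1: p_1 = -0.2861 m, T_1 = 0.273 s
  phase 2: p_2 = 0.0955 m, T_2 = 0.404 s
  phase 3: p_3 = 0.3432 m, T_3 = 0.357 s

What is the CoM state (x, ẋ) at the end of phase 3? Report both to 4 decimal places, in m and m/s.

phase 1: p=-0.2861, T=0.273, ωT=1.208025, cosh=1.822827, sinh=1.524041; start (x,ẋ)=(-0.141200, -0.199300) → end (x,ẋ)=(-0.090614, 0.613899)
phase 2: p=0.0955, T=0.404, ωT=1.787700, cosh=3.071519, sinh=2.904174; start (x,ẋ)=(-0.090614, 0.613899) → end (x,ẋ)=(-0.073246, -0.506149)
phase 3: p=0.3432, T=0.357, ωT=1.579725, cosh=2.529826, sinh=2.323795; start (x,ẋ)=(-0.073246, -0.506149) → end (x,ẋ)=(-0.976140, -5.562694)

x = -0.9761, ẋ = -5.5627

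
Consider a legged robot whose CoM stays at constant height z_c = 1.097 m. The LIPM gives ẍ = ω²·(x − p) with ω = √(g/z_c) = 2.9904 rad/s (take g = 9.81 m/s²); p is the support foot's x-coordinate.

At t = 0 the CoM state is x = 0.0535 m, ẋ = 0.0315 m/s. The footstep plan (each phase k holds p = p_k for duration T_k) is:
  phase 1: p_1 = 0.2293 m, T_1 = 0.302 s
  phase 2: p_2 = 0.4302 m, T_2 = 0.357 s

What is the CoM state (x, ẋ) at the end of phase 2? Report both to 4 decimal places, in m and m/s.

phase 1: p=0.2293, T=0.302, ωT=0.903101, cosh=1.436276, sinh=1.030965; start (x,ẋ)=(0.053500, 0.031500) → end (x,ẋ)=(-0.012337, -0.496748)
phase 2: p=0.4302, T=0.357, ωT=1.067573, cosh=1.626077, sinh=1.282235; start (x,ẋ)=(-0.012337, -0.496748) → end (x,ẋ)=(-0.502398, -2.504615)

x = -0.5024, ẋ = -2.5046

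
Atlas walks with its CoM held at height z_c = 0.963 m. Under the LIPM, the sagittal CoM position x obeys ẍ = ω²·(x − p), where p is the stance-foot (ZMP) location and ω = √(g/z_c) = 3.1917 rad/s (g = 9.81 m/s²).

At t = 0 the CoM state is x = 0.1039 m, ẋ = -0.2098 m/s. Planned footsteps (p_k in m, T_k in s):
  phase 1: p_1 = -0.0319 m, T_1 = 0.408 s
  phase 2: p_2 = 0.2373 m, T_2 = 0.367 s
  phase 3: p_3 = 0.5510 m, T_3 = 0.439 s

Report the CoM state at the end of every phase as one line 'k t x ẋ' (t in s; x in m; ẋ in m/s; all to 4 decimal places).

phase 1: p=-0.0319, T=0.408, ωT=1.302214, cosh=1.974679, sinh=1.702749; start (x,ẋ)=(0.103900, -0.209800) → end (x,ẋ)=(0.124335, 0.323740)
phase 2: p=0.2373, T=0.367, ωT=1.171354, cosh=1.768152, sinh=1.458205; start (x,ẋ)=(0.124335, 0.323740) → end (x,ẋ)=(0.185468, 0.046663)
phase 3: p=0.5510, T=0.439, ωT=1.401156, cosh=2.153102, sinh=1.906790; start (x,ẋ)=(0.185468, 0.046663) → end (x,ẋ)=(-0.208150, -2.124120)

1 0.4080 0.1243 0.3237
2 0.7750 0.1855 0.0467
3 1.2140 -0.2081 -2.1241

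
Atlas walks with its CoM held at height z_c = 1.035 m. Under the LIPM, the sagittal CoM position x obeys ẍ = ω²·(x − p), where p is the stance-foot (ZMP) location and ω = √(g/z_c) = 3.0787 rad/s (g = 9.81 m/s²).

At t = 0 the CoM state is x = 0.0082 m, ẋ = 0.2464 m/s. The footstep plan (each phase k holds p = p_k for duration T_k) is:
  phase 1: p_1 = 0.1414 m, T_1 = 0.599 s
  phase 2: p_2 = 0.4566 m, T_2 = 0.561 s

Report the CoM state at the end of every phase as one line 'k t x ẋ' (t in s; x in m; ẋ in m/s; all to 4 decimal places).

phase 1: p=0.1414, T=0.599, ωT=1.844141, cosh=3.240415, sinh=3.082254; start (x,ẋ)=(0.008200, 0.246400) → end (x,ẋ)=(-0.043539, -0.465541)
phase 2: p=0.4566, T=0.561, ωT=1.727151, cosh=2.901198, sinh=2.723407; start (x,ẋ)=(-0.043539, -0.465541) → end (x,ẋ)=(-1.406218, -5.544068)

1 0.5990 -0.0435 -0.4655
2 1.1600 -1.4062 -5.5441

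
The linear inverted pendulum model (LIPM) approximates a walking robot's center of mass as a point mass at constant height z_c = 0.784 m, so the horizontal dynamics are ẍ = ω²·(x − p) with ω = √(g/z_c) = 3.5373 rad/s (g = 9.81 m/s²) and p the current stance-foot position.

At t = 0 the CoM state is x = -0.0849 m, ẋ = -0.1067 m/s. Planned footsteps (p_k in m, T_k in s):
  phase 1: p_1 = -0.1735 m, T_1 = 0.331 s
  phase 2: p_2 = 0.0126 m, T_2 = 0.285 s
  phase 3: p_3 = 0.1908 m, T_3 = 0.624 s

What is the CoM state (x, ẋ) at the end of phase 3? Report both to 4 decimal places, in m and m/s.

phase 1: p=-0.1735, T=0.331, ωT=1.170846, cosh=1.767412, sinh=1.457308; start (x,ẋ)=(-0.084900, -0.106700) → end (x,ẋ)=(-0.060866, 0.268144)
phase 2: p=0.0126, T=0.285, ωT=1.008131, cosh=1.552687, sinh=1.187786; start (x,ẋ)=(-0.060866, 0.268144) → end (x,ẋ)=(-0.011430, 0.107673)
phase 3: p=0.1908, T=0.624, ωT=2.207275, cosh=4.600456, sinh=4.490456; start (x,ẋ)=(-0.011430, 0.107673) → end (x,ẋ)=(-0.602861, -2.716886)

x = -0.6029, ẋ = -2.7169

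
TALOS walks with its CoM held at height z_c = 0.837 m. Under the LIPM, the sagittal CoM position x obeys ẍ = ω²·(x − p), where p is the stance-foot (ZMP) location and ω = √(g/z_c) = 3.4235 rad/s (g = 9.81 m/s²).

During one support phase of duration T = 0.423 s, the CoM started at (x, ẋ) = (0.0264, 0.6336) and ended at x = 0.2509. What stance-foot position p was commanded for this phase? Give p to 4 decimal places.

p = 0.1449

ωT = 3.4235·0.423 = 1.448141; cosh(ωT) = 2.245101, sinh(ωT) = 2.010094
x(T) = p + (x₀−p)·cosh(ωT) + (ẋ₀/ω)·sinh(ωT) ⇒ p·(1 − cosh) = x(T) − x₀·cosh − (ẋ₀/ω)·sinh
numerator   = 0.2509 − (0.0264)·2.245101 − (0.6336/3.4235)·2.010094 = -0.180386
denominator = 1 − 2.245101 = -1.245101
p = -0.180386 / -1.245101 = 0.1449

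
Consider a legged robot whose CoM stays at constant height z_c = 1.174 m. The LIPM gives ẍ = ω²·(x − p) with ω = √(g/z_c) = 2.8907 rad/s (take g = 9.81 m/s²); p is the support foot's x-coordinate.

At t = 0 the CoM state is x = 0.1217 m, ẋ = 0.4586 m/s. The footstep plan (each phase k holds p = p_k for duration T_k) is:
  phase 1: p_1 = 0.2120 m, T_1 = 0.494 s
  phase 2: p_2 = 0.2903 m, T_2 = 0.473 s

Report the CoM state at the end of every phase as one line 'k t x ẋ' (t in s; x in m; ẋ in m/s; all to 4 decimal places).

phase 1: p=0.2120, T=0.494, ωT=1.428006, cosh=2.205080, sinh=1.965294; start (x,ẋ)=(0.121700, 0.458600) → end (x,ẋ)=(0.324669, 0.498249)
phase 2: p=0.2903, T=0.473, ωT=1.367301, cosh=2.089769, sinh=1.834975; start (x,ẋ)=(0.324669, 0.498249) → end (x,ẋ)=(0.678404, 1.223528)

1 0.4940 0.3247 0.4982
2 0.9670 0.6784 1.2235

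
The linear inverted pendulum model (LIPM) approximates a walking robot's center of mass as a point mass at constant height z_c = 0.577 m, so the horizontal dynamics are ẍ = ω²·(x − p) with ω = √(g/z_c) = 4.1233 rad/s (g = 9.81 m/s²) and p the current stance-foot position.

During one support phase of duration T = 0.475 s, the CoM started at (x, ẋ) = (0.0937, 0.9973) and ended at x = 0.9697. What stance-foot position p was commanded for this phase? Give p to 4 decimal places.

p = 0.0800

ωT = 4.1233·0.475 = 1.958568; cosh(ωT) = 3.615112, sinh(ωT) = 3.474052
x(T) = p + (x₀−p)·cosh(ωT) + (ẋ₀/ω)·sinh(ωT) ⇒ p·(1 − cosh) = x(T) − x₀·cosh − (ẋ₀/ω)·sinh
numerator   = 0.9697 − (0.0937)·3.615112 − (0.9973/4.1233)·3.474052 = -0.209303
denominator = 1 − 3.615112 = -2.615112
p = -0.209303 / -2.615112 = 0.0800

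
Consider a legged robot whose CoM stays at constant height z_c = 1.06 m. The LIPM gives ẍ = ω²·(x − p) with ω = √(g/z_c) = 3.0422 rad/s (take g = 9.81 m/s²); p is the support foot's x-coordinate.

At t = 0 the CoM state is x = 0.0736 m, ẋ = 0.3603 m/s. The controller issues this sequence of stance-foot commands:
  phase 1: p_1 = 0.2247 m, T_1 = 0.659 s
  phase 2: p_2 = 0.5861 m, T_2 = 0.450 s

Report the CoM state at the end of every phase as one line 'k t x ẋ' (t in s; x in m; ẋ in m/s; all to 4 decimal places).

1 0.6590 0.0853 -0.3137
2 1.1090 -0.6516 -3.4577

phase 1: p=0.2247, T=0.659, ωT=2.004810, cosh=3.779684, sinh=3.644998; start (x,ẋ)=(0.073600, 0.360300) → end (x,ẋ)=(0.085282, -0.313700)
phase 2: p=0.5861, T=0.450, ωT=1.368990, cosh=2.092871, sinh=1.838507; start (x,ẋ)=(0.085282, -0.313700) → end (x,ẋ)=(-0.651628, -3.457663)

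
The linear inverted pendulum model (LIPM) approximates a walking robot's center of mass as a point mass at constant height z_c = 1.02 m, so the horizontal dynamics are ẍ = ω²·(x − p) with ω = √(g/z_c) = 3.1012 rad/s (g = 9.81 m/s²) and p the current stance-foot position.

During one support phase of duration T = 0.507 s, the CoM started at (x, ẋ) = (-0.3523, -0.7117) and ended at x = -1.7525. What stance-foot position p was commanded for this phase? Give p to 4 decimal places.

p = 0.2236

ωT = 3.1012·0.507 = 1.572308; cosh(ωT) = 2.512661, sinh(ωT) = 2.305096
x(T) = p + (x₀−p)·cosh(ωT) + (ẋ₀/ω)·sinh(ωT) ⇒ p·(1 − cosh) = x(T) − x₀·cosh − (ẋ₀/ω)·sinh
numerator   = -1.7525 − (-0.3523)·2.512661 − (-0.7117/3.1012)·2.305096 = -0.338289
denominator = 1 − 2.512661 = -1.512661
p = -0.338289 / -1.512661 = 0.2236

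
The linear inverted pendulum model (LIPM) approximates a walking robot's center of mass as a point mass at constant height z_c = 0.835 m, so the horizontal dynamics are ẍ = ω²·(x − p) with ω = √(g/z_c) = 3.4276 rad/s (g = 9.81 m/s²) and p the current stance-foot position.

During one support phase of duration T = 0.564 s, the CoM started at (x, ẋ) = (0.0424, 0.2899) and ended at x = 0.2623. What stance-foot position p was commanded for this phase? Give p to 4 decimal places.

ωT = 3.4276·0.564 = 1.933166; cosh(ωT) = 3.528025, sinh(ωT) = 3.383335
x(T) = p + (x₀−p)·cosh(ωT) + (ẋ₀/ω)·sinh(ωT) ⇒ p·(1 − cosh) = x(T) − x₀·cosh − (ẋ₀/ω)·sinh
numerator   = 0.2623 − (0.0424)·3.528025 − (0.2899/3.4276)·3.383335 = -0.173444
denominator = 1 − 3.528025 = -2.528025
p = -0.173444 / -2.528025 = 0.0686

p = 0.0686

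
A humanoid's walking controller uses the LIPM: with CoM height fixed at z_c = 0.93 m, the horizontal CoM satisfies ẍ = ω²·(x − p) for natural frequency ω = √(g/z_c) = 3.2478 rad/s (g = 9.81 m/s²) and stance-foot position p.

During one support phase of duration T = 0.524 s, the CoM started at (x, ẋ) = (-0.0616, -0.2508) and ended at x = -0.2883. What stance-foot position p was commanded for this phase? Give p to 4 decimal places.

ωT = 3.2478·0.524 = 1.701847; cosh(ωT) = 2.833207, sinh(ωT) = 2.650861
x(T) = p + (x₀−p)·cosh(ωT) + (ẋ₀/ω)·sinh(ωT) ⇒ p·(1 − cosh) = x(T) − x₀·cosh − (ẋ₀/ω)·sinh
numerator   = -0.2883 − (-0.0616)·2.833207 − (-0.2508/3.2478)·2.650861 = 0.090929
denominator = 1 − 2.833207 = -1.833207
p = 0.090929 / -1.833207 = -0.0496

p = -0.0496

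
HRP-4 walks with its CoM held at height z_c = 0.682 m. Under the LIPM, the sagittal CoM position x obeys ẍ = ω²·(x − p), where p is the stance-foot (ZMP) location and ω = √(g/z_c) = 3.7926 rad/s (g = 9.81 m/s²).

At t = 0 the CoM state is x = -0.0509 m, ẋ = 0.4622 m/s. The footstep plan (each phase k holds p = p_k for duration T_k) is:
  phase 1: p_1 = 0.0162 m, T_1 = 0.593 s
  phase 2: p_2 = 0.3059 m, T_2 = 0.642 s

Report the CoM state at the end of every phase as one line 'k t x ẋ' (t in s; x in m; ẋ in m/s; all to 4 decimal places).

1 0.5930 0.2658 1.0222
2 1.2350 1.6016 5.0171

phase 1: p=0.0162, T=0.593, ωT=2.249012, cosh=4.791934, sinh=4.686431; start (x,ẋ)=(-0.050900, 0.462200) → end (x,ẋ)=(0.265791, 1.022213)
phase 2: p=0.3059, T=0.642, ωT=2.434849, cosh=5.750854, sinh=5.663243; start (x,ẋ)=(0.265791, 1.022213) → end (x,ẋ)=(1.601645, 5.017127)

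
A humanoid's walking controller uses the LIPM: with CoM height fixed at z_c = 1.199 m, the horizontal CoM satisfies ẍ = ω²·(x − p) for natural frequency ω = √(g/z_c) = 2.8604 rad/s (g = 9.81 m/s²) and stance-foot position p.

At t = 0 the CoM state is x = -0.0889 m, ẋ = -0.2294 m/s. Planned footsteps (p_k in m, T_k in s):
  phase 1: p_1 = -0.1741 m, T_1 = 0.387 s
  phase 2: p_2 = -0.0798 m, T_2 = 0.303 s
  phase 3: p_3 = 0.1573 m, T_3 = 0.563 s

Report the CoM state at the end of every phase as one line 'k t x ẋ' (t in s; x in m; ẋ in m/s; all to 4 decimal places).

phase 1: p=-0.1741, T=0.387, ωT=1.106975, cosh=1.677875, sinh=1.347318; start (x,ẋ)=(-0.088900, -0.229400) → end (x,ẋ)=(-0.139198, -0.056555)
phase 2: p=-0.0798, T=0.303, ωT=0.866701, cosh=1.399693, sinh=0.979357; start (x,ẋ)=(-0.139198, -0.056555) → end (x,ẋ)=(-0.182303, -0.245554)
phase 3: p=0.1573, T=0.563, ωT=1.610405, cosh=2.602323, sinh=2.402516; start (x,ẋ)=(-0.182303, -0.245554) → end (x,ẋ)=(-0.932702, -2.972814)

1 0.3870 -0.1392 -0.0566
2 0.6900 -0.1823 -0.2456
3 1.2530 -0.9327 -2.9728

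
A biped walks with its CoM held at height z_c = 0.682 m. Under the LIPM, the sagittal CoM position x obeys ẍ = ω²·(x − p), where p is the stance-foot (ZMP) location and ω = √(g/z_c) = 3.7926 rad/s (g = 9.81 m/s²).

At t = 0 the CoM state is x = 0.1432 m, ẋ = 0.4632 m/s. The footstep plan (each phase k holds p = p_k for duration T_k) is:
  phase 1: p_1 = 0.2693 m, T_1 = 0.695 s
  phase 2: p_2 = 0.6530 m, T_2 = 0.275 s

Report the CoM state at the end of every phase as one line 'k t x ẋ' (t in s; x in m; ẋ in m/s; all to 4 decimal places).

1 0.6950 0.2327 -0.0713
2 0.9700 -0.0407 -2.0943

phase 1: p=0.2693, T=0.695, ωT=2.635857, cosh=7.013462, sinh=6.941805; start (x,ẋ)=(0.143200, 0.463200) → end (x,ẋ)=(0.232723, -0.071261)
phase 2: p=0.6530, T=0.275, ωT=1.042965, cosh=1.595013, sinh=1.242605; start (x,ẋ)=(0.232723, -0.071261) → end (x,ẋ)=(-0.040695, -2.094303)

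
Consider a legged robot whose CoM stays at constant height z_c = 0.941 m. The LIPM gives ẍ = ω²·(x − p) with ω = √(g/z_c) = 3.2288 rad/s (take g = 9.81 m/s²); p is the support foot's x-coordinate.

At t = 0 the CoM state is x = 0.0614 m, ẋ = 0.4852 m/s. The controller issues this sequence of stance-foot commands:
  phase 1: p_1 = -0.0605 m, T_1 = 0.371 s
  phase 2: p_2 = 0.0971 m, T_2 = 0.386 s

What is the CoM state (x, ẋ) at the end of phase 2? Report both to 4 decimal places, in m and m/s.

x = 1.3671, ẋ = 4.2548

phase 1: p=-0.0605, T=0.371, ωT=1.197885, cosh=1.807467, sinh=1.505635; start (x,ẋ)=(0.061400, 0.485200) → end (x,ẋ)=(0.386086, 1.469587)
phase 2: p=0.0971, T=0.386, ωT=1.246317, cosh=1.882536, sinh=1.594974; start (x,ẋ)=(0.386086, 1.469587) → end (x,ẋ)=(1.367078, 4.254785)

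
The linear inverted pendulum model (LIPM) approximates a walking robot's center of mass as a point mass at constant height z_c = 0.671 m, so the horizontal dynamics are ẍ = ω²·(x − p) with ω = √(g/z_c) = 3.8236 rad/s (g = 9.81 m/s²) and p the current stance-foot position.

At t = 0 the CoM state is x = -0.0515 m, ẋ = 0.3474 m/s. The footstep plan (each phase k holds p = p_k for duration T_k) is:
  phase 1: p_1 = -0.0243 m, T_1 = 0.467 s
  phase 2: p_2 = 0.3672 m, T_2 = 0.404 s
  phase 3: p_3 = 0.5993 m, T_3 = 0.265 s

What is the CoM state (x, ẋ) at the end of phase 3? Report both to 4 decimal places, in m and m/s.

x = 0.1448, ẋ = -1.2939

phase 1: p=-0.0243, T=0.467, ωT=1.785621, cosh=3.065488, sinh=2.897795; start (x,ẋ)=(-0.051500, 0.347400) → end (x,ẋ)=(0.155603, 0.763574)
phase 2: p=0.3672, T=0.404, ωT=1.544734, cosh=2.450048, sinh=2.236679; start (x,ẋ)=(0.155603, 0.763574) → end (x,ẋ)=(0.295443, 0.061181)
phase 3: p=0.5993, T=0.265, ωT=1.013254, cosh=1.558793, sinh=1.195757; start (x,ẋ)=(0.295443, 0.061181) → end (x,ẋ)=(0.144783, -1.293894)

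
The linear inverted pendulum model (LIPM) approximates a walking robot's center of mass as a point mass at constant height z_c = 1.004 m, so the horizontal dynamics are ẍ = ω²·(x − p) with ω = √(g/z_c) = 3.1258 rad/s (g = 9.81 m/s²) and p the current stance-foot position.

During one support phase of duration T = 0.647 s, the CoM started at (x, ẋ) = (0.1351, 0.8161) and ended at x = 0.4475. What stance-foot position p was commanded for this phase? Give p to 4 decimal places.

ωT = 3.1258·0.647 = 2.022393; cosh(ωT) = 3.844361, sinh(ωT) = 3.712022
x(T) = p + (x₀−p)·cosh(ωT) + (ẋ₀/ω)·sinh(ωT) ⇒ p·(1 − cosh) = x(T) − x₀·cosh − (ẋ₀/ω)·sinh
numerator   = 0.4475 − (0.1351)·3.844361 − (0.8161/3.1258)·3.712022 = -1.041027
denominator = 1 − 3.844361 = -2.844361
p = -1.041027 / -2.844361 = 0.3660

p = 0.3660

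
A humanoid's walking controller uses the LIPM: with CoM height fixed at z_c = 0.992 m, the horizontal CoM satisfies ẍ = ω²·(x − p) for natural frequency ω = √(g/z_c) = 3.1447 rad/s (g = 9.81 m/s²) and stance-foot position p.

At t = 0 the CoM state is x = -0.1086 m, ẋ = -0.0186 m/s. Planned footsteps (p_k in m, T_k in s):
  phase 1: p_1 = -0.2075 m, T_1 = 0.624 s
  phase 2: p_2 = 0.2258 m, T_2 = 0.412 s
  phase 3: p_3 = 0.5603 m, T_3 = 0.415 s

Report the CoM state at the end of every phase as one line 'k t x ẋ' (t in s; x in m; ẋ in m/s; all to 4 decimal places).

1 0.6240 0.1307 1.0172
2 1.0360 0.5856 1.4918
3 1.4510 1.4209 3.0891

phase 1: p=-0.2075, T=0.624, ωT=1.962293, cosh=3.628079, sinh=3.487544; start (x,ẋ)=(-0.108600, -0.018600) → end (x,ẋ)=(0.130689, 1.017182)
phase 2: p=0.2258, T=0.412, ωT=1.295616, cosh=1.963488, sinh=1.689759; start (x,ẋ)=(0.130689, 1.017182) → end (x,ẋ)=(0.585619, 1.491826)
phase 3: p=0.5603, T=0.415, ωT=1.305050, cosh=1.979517, sinh=1.708358; start (x,ẋ)=(0.585619, 1.491826) → end (x,ẋ)=(1.420854, 3.089115)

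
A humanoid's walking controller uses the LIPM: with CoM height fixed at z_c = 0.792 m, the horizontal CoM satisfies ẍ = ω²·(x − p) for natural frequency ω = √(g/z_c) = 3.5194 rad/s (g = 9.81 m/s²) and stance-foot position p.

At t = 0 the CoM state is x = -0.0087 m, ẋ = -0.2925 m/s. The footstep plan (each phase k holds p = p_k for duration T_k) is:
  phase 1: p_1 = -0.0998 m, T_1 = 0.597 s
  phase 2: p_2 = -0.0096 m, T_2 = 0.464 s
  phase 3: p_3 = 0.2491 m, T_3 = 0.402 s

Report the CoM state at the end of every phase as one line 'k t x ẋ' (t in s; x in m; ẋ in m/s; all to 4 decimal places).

phase 1: p=-0.0998, T=0.597, ωT=2.101082, cosh=4.148666, sinh=4.026342; start (x,ẋ)=(-0.008700, -0.292500) → end (x,ẋ)=(-0.056489, 0.077430)
phase 2: p=-0.0096, T=0.464, ωT=1.633002, cosh=2.657280, sinh=2.461938; start (x,ẋ)=(-0.056489, 0.077430) → end (x,ẋ)=(-0.080032, -0.200517)
phase 3: p=0.2491, T=0.402, ωT=1.414799, cosh=2.179316, sinh=1.936342; start (x,ẋ)=(-0.080032, -0.200517) → end (x,ẋ)=(-0.578505, -2.679944)

1 0.5970 -0.0565 0.0774
2 1.0610 -0.0800 -0.2005
3 1.4630 -0.5785 -2.6799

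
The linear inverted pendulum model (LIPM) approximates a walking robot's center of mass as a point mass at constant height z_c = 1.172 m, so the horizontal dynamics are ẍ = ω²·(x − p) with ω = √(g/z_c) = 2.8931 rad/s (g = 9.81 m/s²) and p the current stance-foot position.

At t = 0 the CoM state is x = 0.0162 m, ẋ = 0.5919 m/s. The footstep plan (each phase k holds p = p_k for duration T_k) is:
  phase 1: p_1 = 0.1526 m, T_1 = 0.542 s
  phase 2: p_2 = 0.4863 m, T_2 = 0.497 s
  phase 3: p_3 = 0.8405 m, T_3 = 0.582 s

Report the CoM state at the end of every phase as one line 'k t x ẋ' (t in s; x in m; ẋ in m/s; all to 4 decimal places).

phase 1: p=0.1526, T=0.542, ωT=1.568060, cosh=2.502891, sinh=2.294442; start (x,ẋ)=(0.016200, 0.591900) → end (x,ẋ)=(0.280626, 0.576031)
phase 2: p=0.4863, T=0.497, ωT=1.437871, cosh=2.224576, sinh=1.987143; start (x,ẋ)=(0.280626, 0.576031) → end (x,ẋ)=(0.424413, 0.099005)
phase 3: p=0.8405, T=0.582, ωT=1.683784, cosh=2.785784, sinh=2.600114; start (x,ẋ)=(0.424413, 0.099005) → end (x,ẋ)=(-0.229649, -2.854160)

1 0.5420 0.2806 0.5760
2 1.0390 0.4244 0.0990
3 1.6210 -0.2296 -2.8542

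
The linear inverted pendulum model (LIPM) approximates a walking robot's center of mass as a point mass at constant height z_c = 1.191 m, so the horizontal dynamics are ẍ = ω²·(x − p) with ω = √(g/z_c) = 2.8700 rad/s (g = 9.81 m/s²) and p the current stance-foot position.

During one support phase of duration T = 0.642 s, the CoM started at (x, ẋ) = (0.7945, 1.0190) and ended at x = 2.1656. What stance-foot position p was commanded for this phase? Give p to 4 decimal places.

p = 0.6699

ωT = 2.8700·0.642 = 1.842540; cosh(ωT) = 3.235483, sinh(ωT) = 3.077069
x(T) = p + (x₀−p)·cosh(ωT) + (ẋ₀/ω)·sinh(ωT) ⇒ p·(1 − cosh) = x(T) − x₀·cosh − (ẋ₀/ω)·sinh
numerator   = 2.1656 − (0.7945)·3.235483 − (1.0190/2.8700)·3.077069 = -1.497512
denominator = 1 − 3.235483 = -2.235483
p = -1.497512 / -2.235483 = 0.6699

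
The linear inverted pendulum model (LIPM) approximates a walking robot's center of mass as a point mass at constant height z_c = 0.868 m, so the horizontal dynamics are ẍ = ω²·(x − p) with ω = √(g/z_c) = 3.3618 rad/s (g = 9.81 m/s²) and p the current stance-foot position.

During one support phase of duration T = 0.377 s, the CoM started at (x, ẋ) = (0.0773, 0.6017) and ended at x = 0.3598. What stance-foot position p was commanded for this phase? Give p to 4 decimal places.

p = 0.0884

ωT = 3.3618·0.377 = 1.267399; cosh(ωT) = 1.916582, sinh(ωT) = 1.635019
x(T) = p + (x₀−p)·cosh(ωT) + (ẋ₀/ω)·sinh(ωT) ⇒ p·(1 − cosh) = x(T) − x₀·cosh − (ẋ₀/ω)·sinh
numerator   = 0.3598 − (0.0773)·1.916582 − (0.6017/3.3618)·1.635019 = -0.080990
denominator = 1 − 1.916582 = -0.916582
p = -0.080990 / -0.916582 = 0.0884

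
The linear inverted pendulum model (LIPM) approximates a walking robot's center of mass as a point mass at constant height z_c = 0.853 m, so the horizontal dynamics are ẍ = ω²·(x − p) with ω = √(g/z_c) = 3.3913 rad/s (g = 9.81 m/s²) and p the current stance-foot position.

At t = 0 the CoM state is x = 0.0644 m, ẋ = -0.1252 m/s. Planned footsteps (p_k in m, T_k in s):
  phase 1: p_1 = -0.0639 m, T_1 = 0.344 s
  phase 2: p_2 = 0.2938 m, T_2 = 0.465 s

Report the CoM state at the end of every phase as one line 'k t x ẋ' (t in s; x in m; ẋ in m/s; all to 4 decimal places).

1 0.3440 0.1085 0.4103
2 0.8090 0.1066 -0.4202

phase 1: p=-0.0639, T=0.344, ωT=1.166607, cosh=1.761251, sinh=1.449829; start (x,ẋ)=(0.064400, -0.125200) → end (x,ẋ)=(0.108544, 0.410317)
phase 2: p=0.2938, T=0.465, ωT=1.576955, cosh=2.523398, sinh=2.316795; start (x,ẋ)=(0.108544, 0.410317) → end (x,ẋ)=(0.106636, -0.420155)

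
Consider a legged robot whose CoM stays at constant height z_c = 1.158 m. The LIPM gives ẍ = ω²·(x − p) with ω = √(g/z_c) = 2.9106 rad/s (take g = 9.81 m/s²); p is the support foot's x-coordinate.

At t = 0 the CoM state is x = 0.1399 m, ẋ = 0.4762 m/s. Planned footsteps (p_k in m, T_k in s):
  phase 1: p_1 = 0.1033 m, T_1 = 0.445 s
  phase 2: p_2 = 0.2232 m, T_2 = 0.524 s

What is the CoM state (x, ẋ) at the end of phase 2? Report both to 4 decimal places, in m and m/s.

x = 1.6109, ẋ = 4.1370

phase 1: p=0.1033, T=0.445, ωT=1.295217, cosh=1.962813, sinh=1.688975; start (x,ẋ)=(0.139900, 0.476200) → end (x,ẋ)=(0.451470, 1.114615)
phase 2: p=0.2232, T=0.524, ωT=1.525154, cosh=2.406720, sinh=2.189133; start (x,ẋ)=(0.451470, 1.114615) → end (x,ẋ)=(1.610911, 4.137033)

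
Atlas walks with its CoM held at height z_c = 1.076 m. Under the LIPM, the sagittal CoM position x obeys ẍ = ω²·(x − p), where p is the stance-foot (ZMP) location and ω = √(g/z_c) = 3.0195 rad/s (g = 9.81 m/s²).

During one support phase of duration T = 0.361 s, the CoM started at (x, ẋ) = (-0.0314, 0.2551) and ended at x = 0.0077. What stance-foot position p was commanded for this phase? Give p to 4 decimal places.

p = 0.0790

ωT = 3.0195·0.361 = 1.090039; cosh(ωT) = 1.655297, sinh(ωT) = 1.319094
x(T) = p + (x₀−p)·cosh(ωT) + (ẋ₀/ω)·sinh(ωT) ⇒ p·(1 − cosh) = x(T) − x₀·cosh − (ẋ₀/ω)·sinh
numerator   = 0.0077 − (-0.0314)·1.655297 − (0.2551/3.0195)·1.319094 = -0.051766
denominator = 1 − 1.655297 = -0.655297
p = -0.051766 / -0.655297 = 0.0790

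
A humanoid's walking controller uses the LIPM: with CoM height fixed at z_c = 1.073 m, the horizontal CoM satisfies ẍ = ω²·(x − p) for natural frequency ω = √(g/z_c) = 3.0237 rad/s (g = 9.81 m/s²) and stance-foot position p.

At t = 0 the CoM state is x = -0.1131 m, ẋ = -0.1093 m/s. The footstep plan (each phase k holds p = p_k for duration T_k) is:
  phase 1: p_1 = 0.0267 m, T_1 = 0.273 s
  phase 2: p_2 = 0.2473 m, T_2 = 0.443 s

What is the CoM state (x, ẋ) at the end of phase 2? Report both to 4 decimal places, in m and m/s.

phase 1: p=0.0267, T=0.273, ωT=0.825470, cosh=1.360491, sinh=0.922462; start (x,ẋ)=(-0.113100, -0.109300) → end (x,ẋ)=(-0.196842, -0.538639)
phase 2: p=0.2473, T=0.443, ωT=1.339499, cosh=2.039554, sinh=1.777577; start (x,ẋ)=(-0.196842, -0.538639) → end (x,ẋ)=(-0.975207, -3.485782)

x = -0.9752, ẋ = -3.4858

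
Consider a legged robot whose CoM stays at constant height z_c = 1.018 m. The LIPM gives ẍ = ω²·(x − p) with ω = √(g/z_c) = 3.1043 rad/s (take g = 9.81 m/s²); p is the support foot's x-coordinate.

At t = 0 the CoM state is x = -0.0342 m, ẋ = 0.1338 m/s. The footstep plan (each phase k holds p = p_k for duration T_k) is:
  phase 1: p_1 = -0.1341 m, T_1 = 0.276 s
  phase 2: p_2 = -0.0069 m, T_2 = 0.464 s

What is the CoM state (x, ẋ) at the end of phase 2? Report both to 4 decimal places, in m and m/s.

phase 1: p=-0.1341, T=0.276, ωT=0.856787, cosh=1.390052, sinh=0.965528; start (x,ẋ)=(-0.034200, 0.133800) → end (x,ẋ)=(0.046382, 0.485418)
phase 2: p=-0.0069, T=0.464, ωT=1.440395, cosh=2.229599, sinh=1.992765; start (x,ẋ)=(0.046382, 0.485418) → end (x,ẋ)=(0.423505, 1.411897)

x = 0.4235, ẋ = 1.4119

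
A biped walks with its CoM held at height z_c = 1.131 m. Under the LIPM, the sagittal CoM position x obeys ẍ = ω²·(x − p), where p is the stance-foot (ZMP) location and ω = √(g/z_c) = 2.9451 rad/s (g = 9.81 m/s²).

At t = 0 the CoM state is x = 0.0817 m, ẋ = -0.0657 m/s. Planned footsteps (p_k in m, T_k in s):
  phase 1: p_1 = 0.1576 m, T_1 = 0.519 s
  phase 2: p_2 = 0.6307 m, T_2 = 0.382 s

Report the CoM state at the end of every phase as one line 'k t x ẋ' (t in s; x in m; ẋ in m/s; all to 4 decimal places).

phase 1: p=0.1576, T=0.519, ωT=1.528507, cosh=2.414073, sinh=2.197214; start (x,ẋ)=(0.081700, -0.065700) → end (x,ẋ)=(-0.074644, -0.649755)
phase 2: p=0.6307, T=0.382, ωT=1.125028, cosh=1.702474, sinh=1.377830; start (x,ẋ)=(-0.074644, -0.649755) → end (x,ẋ)=(-0.874110, -3.968369)

1 0.5190 -0.0746 -0.6498
2 0.9010 -0.8741 -3.9684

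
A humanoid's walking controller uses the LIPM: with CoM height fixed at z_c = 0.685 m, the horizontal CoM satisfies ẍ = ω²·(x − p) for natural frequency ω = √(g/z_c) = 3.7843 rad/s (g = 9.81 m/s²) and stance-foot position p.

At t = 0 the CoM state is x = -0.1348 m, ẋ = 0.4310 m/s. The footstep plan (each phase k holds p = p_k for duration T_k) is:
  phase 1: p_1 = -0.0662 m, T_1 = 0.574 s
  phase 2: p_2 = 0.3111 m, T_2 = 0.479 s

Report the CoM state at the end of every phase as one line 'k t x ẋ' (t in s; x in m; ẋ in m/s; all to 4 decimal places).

1 0.5740 0.1222 0.7916
2 1.0530 0.3406 0.3576

phase 1: p=-0.0662, T=0.574, ωT=2.172188, cosh=4.445699, sinh=4.331771; start (x,ẋ)=(-0.134800, 0.431000) → end (x,ẋ)=(0.122177, 0.791556)
phase 2: p=0.3111, T=0.479, ωT=1.812680, cosh=3.145030, sinh=2.981814; start (x,ẋ)=(0.122177, 0.791556) → end (x,ẋ)=(0.340634, 0.357649)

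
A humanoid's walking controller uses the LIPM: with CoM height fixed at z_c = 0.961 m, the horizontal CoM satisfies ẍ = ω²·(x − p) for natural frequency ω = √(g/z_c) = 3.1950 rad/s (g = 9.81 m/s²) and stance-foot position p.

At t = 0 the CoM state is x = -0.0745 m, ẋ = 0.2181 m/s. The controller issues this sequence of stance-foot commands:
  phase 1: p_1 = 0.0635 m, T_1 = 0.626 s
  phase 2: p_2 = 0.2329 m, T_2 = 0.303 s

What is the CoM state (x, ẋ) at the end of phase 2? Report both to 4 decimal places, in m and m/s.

phase 1: p=0.0635, T=0.626, ωT=2.000070, cosh=3.762450, sinh=3.627124; start (x,ẋ)=(-0.074500, 0.218100) → end (x,ẋ)=(-0.208120, -0.778645)
phase 2: p=0.2329, T=0.303, ωT=0.968085, cosh=1.506354, sinh=1.126544; start (x,ẋ)=(-0.208120, -0.778645) → end (x,ẋ)=(-0.705979, -2.760281)

x = -0.7060, ẋ = -2.7603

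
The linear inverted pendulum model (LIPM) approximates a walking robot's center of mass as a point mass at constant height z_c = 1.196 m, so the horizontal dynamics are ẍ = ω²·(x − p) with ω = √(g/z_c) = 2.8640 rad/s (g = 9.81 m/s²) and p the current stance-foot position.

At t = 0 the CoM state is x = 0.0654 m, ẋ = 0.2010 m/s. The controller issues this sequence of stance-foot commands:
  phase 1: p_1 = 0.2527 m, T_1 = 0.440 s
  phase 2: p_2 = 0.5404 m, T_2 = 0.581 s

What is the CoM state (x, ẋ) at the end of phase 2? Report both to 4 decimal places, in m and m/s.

x = -1.3436, ẋ = -5.2001

phase 1: p=0.2527, T=0.440, ωT=1.260160, cosh=1.904797, sinh=1.621188; start (x,ẋ)=(0.065400, 0.201000) → end (x,ẋ)=(0.009709, -0.486785)
phase 2: p=0.5404, T=0.581, ωT=1.663984, cosh=2.734844, sinh=2.545461; start (x,ẋ)=(0.009709, -0.486785) → end (x,ẋ)=(-1.343602, -5.200126)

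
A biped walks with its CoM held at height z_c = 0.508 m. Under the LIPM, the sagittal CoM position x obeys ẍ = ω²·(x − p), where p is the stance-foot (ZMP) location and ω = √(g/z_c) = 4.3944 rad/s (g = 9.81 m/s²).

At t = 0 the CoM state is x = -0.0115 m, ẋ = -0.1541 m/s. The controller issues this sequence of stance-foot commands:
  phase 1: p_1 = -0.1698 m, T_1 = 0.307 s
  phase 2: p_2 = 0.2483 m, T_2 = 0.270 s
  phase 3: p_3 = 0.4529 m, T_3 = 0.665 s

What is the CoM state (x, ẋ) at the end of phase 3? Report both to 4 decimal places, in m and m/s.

phase 1: p=-0.1698, T=0.307, ωT=1.349081, cosh=2.056680, sinh=1.797201; start (x,ẋ)=(-0.011500, -0.154100) → end (x,ẋ)=(0.092749, 0.933259)
phase 2: p=0.2483, T=0.270, ωT=1.186488, cosh=1.790424, sinh=1.485133; start (x,ẋ)=(0.092749, 0.933259) → end (x,ẋ)=(0.285203, 0.655765)
phase 3: p=0.4529, T=0.665, ωT=2.922276, cosh=9.318673, sinh=9.264862; start (x,ẋ)=(0.285203, 0.655765) → end (x,ẋ)=(0.272756, -0.716682)

x = 0.2728, ẋ = -0.7167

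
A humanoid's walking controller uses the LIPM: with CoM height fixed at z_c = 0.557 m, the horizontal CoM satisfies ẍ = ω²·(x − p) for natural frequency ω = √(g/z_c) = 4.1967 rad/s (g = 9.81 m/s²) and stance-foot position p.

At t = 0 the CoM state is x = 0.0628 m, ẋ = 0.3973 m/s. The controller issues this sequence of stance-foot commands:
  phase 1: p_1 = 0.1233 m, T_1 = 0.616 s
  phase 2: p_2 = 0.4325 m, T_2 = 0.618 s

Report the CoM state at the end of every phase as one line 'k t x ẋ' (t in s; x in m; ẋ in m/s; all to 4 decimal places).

phase 1: p=0.1233, T=0.616, ωT=2.585167, cosh=6.670445, sinh=6.595062; start (x,ẋ)=(0.062800, 0.397300) → end (x,ẋ)=(0.344090, 0.975679)
phase 2: p=0.4325, T=0.618, ωT=2.593561, cosh=6.726036, sinh=6.651282; start (x,ẋ)=(0.344090, 0.975679) → end (x,ẋ)=(1.384190, 4.094629)

1 0.6160 0.3441 0.9757
2 1.2340 1.3842 4.0946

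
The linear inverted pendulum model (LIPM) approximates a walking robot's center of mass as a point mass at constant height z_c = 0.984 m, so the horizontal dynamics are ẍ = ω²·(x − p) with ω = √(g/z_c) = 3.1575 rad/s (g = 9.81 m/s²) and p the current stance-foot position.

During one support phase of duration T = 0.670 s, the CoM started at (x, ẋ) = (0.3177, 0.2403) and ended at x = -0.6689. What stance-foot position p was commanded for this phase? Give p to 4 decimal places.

p = 0.7223

ωT = 3.1575·0.670 = 2.115525; cosh(ωT) = 4.207254, sinh(ωT) = 4.086684
x(T) = p + (x₀−p)·cosh(ωT) + (ẋ₀/ω)·sinh(ωT) ⇒ p·(1 − cosh) = x(T) − x₀·cosh − (ẋ₀/ω)·sinh
numerator   = -0.6689 − (0.3177)·4.207254 − (0.2403/3.1575)·4.086684 = -2.316560
denominator = 1 − 4.207254 = -3.207254
p = -2.316560 / -3.207254 = 0.7223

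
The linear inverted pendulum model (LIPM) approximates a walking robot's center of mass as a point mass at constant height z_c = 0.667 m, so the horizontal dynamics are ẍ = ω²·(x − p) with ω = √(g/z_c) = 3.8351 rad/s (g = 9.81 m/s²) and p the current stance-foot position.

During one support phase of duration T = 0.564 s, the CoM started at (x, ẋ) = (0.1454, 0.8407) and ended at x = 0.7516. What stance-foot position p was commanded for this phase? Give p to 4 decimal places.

p = 0.2436

ωT = 3.8351·0.564 = 2.162996; cosh(ωT) = 4.406069, sinh(ωT) = 4.291089
x(T) = p + (x₀−p)·cosh(ωT) + (ẋ₀/ω)·sinh(ωT) ⇒ p·(1 − cosh) = x(T) − x₀·cosh − (ẋ₀/ω)·sinh
numerator   = 0.7516 − (0.1454)·4.406069 − (0.8407/3.8351)·4.291089 = -0.829701
denominator = 1 − 4.406069 = -3.406069
p = -0.829701 / -3.406069 = 0.2436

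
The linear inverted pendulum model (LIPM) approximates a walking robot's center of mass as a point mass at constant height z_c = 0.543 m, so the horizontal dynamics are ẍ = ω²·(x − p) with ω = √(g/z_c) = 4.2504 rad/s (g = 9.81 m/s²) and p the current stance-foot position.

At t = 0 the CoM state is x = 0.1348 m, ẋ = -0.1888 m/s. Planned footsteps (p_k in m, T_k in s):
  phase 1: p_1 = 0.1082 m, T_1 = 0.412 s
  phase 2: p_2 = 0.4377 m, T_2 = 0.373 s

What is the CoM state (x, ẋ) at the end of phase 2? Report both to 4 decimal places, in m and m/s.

x = -0.6495, ẋ = -4.3450

phase 1: p=0.1082, T=0.412, ωT=1.751165, cosh=2.967441, sinh=2.793869; start (x,ẋ)=(0.134800, -0.188800) → end (x,ẋ)=(0.063032, -0.244376)
phase 2: p=0.4377, T=0.373, ωT=1.585399, cosh=2.543053, sinh=2.338187; start (x,ẋ)=(0.063032, -0.244376) → end (x,ẋ)=(-0.649534, -4.344997)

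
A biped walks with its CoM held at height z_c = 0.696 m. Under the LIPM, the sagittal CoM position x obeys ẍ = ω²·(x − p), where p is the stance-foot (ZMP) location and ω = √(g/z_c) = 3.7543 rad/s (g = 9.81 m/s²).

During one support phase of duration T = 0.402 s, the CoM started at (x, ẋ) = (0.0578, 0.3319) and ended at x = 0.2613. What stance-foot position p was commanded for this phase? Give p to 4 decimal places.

ωT = 3.7543·0.402 = 1.509229; cosh(ωT) = 2.372160, sinh(ωT) = 2.151080
x(T) = p + (x₀−p)·cosh(ωT) + (ẋ₀/ω)·sinh(ωT) ⇒ p·(1 − cosh) = x(T) − x₀·cosh − (ẋ₀/ω)·sinh
numerator   = 0.2613 − (0.0578)·2.372160 − (0.3319/3.7543)·2.151080 = -0.065978
denominator = 1 − 2.372160 = -1.372160
p = -0.065978 / -1.372160 = 0.0481

p = 0.0481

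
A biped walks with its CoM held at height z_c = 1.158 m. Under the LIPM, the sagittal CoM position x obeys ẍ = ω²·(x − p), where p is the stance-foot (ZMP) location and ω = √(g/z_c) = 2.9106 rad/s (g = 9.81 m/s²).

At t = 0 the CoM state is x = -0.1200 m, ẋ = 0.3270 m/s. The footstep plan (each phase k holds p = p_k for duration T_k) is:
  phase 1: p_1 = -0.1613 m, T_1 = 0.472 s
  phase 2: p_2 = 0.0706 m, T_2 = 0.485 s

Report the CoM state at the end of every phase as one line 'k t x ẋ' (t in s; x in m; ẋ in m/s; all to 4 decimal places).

1 0.4720 0.1332 0.9095
2 0.9570 0.8095 2.3280

phase 1: p=-0.1613, T=0.472, ωT=1.373803, cosh=2.101744, sinh=1.848602; start (x,ẋ)=(-0.120000, 0.327000) → end (x,ẋ)=(0.133189, 0.909487)
phase 2: p=0.0706, T=0.485, ωT=1.411641, cosh=2.173213, sinh=1.929470; start (x,ẋ)=(0.133189, 0.909487) → end (x,ẋ)=(0.809528, 2.328001)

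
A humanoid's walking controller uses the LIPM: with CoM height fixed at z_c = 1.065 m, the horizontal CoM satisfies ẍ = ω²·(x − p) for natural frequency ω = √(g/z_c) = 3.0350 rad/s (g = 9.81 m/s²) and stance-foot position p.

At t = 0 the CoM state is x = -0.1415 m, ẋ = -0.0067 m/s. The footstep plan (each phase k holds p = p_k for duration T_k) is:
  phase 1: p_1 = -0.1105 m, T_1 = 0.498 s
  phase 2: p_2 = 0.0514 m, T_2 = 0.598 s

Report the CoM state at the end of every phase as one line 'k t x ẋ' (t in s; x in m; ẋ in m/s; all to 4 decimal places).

phase 1: p=-0.1105, T=0.498, ωT=1.511430, cosh=2.376901, sinh=2.156307; start (x,ẋ)=(-0.141500, -0.006700) → end (x,ẋ)=(-0.188944, -0.218801)
phase 2: p=0.0514, T=0.598, ωT=1.814930, cosh=3.151748, sinh=2.988899; start (x,ẋ)=(-0.188944, -0.218801) → end (x,ẋ)=(-0.921582, -2.869843)

1 0.4980 -0.1889 -0.2188
2 1.0960 -0.9216 -2.8698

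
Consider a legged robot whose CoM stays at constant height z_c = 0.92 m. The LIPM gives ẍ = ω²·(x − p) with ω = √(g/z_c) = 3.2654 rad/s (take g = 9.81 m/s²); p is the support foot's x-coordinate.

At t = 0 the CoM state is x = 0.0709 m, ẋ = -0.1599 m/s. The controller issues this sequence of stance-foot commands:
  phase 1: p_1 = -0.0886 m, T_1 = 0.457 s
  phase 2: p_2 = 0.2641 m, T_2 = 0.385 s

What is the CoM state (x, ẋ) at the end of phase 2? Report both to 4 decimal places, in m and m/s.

phase 1: p=-0.0886, T=0.457, ωT=1.492288, cosh=2.336058, sinh=2.111200; start (x,ẋ)=(0.070900, -0.159900) → end (x,ẋ)=(0.180620, 0.726044)
phase 2: p=0.2641, T=0.385, ωT=1.257179, cosh=1.899973, sinh=1.615517; start (x,ẋ)=(0.180620, 0.726044) → end (x,ẋ)=(0.464692, 0.939080)

x = 0.4647, ẋ = 0.9391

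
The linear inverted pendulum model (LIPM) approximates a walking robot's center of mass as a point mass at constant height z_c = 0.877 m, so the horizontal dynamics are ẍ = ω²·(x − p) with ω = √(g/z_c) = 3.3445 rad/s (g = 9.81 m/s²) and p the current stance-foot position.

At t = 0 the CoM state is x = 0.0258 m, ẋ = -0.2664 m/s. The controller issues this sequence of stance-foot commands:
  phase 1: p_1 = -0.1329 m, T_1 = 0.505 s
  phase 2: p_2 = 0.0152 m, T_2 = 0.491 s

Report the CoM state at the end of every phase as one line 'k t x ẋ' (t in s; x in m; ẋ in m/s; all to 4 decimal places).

1 0.5050 0.1031 0.6420
2 0.9960 0.7280 2.4514

phase 1: p=-0.1329, T=0.505, ωT=1.688972, cosh=2.799312, sinh=2.614603; start (x,ẋ)=(0.025800, -0.266400) → end (x,ẋ)=(0.103089, 0.642022)
phase 2: p=0.0152, T=0.491, ωT=1.642149, cosh=2.679913, sinh=2.486349; start (x,ẋ)=(0.103089, 0.642022) → end (x,ẋ)=(0.728024, 2.451415)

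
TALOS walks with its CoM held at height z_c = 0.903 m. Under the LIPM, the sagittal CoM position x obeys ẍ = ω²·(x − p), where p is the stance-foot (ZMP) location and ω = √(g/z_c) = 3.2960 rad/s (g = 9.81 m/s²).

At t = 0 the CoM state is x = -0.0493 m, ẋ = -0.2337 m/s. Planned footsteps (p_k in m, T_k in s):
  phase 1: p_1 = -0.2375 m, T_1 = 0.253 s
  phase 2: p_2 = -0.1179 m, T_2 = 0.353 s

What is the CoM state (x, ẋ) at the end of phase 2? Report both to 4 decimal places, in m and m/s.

x = 0.1218, ẋ = 0.7973

phase 1: p=-0.2375, T=0.253, ωT=0.833888, cosh=1.368305, sinh=0.933948; start (x,ẋ)=(-0.049300, -0.233700) → end (x,ẋ)=(-0.046206, 0.259562)
phase 2: p=-0.1179, T=0.353, ωT=1.163488, cosh=1.756737, sinh=1.444342; start (x,ẋ)=(-0.046206, 0.259562) → end (x,ẋ)=(0.121791, 0.797286)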